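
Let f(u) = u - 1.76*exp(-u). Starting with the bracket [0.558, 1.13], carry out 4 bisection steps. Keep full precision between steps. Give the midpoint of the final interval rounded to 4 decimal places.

f(0.558000) = -0.449341, f(1.130000) = 0.561461 (opposite signs)
step 1: m = 0.844000, f(m) = 0.087223 > 0 → root in [0.558000, 0.844000]
step 2: m = 0.701000, f(m) = -0.172117 < 0 → root in [0.701000, 0.844000]
step 3: m = 0.772500, f(m) = -0.040368 < 0 → root in [0.772500, 0.844000]
step 4: m = 0.808250, f(m) = 0.023928 > 0 → root in [0.772500, 0.808250]
Midpoint of [0.772500, 0.808250] = 0.790375

0.7904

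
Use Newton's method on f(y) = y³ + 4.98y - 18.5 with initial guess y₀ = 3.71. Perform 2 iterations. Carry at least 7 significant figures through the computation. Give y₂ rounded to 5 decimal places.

2.12604

Newton update: y ← y − f(y)/f'(y).
f'(y) = 3y² + 4.98
y_0 = 3.710000: f = 51.040611, f' = 46.272300 → y_1 = 3.710000 - (51.040611)/(46.272300) = 2.606951
y_1 = 2.606951: f = 12.199961, f' = 25.368582 → y_2 = 2.606951 - (12.199961)/(25.368582) = 2.126043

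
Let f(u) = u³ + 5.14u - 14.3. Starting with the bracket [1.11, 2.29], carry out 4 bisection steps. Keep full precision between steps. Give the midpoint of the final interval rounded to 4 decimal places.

f(1.110000) = -7.226969, f(2.290000) = 9.479589 (opposite signs)
step 1: m = 1.700000, f(m) = -0.649000 < 0 → root in [1.700000, 2.290000]
step 2: m = 1.995000, f(m) = 3.894450 > 0 → root in [1.700000, 1.995000]
step 3: m = 1.847500, f(m) = 1.502141 > 0 → root in [1.700000, 1.847500]
step 4: m = 1.773750, f(m) = 0.397628 > 0 → root in [1.700000, 1.773750]
Midpoint of [1.700000, 1.773750] = 1.736875

1.7369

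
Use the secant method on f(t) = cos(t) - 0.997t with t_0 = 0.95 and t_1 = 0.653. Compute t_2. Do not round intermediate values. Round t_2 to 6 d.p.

0.736621

f(t_0) = -0.365467, f(t_1) = 0.143224
t_2 = 0.653000 - (0.143224)·(0.653000 - 0.950000)/(0.143224 - (-0.365467)) = 0.736621; f(t_2) = 0.006331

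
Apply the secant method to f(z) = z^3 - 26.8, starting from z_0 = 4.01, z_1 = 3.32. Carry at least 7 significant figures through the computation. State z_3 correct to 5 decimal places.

f(z_0) = 37.681201, f(z_1) = 9.794368
z_2 = 3.320000 - (9.794368)·(3.320000 - 4.010000)/(9.794368 - (37.681201)) = 3.077659; f(z_2) = 2.351549
z_3 = 3.077659 - (2.351549)·(3.077659 - 3.320000)/(2.351549 - (9.794368)) = 3.001092; f(z_3) = 0.229498

3.00109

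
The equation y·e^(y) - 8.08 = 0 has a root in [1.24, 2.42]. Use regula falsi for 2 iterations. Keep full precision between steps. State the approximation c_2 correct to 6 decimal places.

False-position update: c = (a·f(b) − b·f(a))/(f(b) − f(a)); replace the endpoint whose sign matches f(c).
f(1.240000) = -3.795039, f(2.420000) = 19.134980
step 1: c = 1.435296, f(c) = -2.050479 < 0 → new bracket [1.435296, 2.420000]
step 2: c = 1.530603, f(c) = -1.007143 < 0 → new bracket [1.530603, 2.420000]

1.530603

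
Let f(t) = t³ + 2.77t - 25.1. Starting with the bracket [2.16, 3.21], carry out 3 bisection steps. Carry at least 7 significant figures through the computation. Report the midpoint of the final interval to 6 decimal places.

f(2.160000) = -9.039104, f(3.210000) = 16.867861 (opposite signs)
step 1: m = 2.685000, f(m) = 1.694219 > 0 → root in [2.160000, 2.685000]
step 2: m = 2.422500, f(m) = -4.173219 < 0 → root in [2.422500, 2.685000]
step 3: m = 2.553750, f(m) = -1.371477 < 0 → root in [2.553750, 2.685000]
Midpoint of [2.553750, 2.685000] = 2.619375

2.619375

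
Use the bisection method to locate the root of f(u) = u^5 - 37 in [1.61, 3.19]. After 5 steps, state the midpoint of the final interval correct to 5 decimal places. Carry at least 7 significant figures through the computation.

f(1.610000) = -26.182438, f(3.190000) = 293.334106 (opposite signs)
step 1: m = 2.400000, f(m) = 42.626240 > 0 → root in [1.610000, 2.400000]
step 2: m = 2.005000, f(m) = -4.597995 < 0 → root in [2.005000, 2.400000]
step 3: m = 2.202500, f(m) = 14.829806 > 0 → root in [2.005000, 2.202500]
step 4: m = 2.103750, f(m) = 4.206967 > 0 → root in [2.005000, 2.103750]
step 5: m = 2.054375, f(m) = -0.406950 < 0 → root in [2.054375, 2.103750]
Midpoint of [2.054375, 2.103750] = 2.079063

2.07906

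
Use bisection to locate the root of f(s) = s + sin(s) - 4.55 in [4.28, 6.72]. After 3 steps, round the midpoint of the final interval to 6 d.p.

f(4.280000) = -1.177967, f(6.720000) = 2.593055 (opposite signs)
step 1: m = 5.500000, f(m) = 0.244460 > 0 → root in [4.280000, 5.500000]
step 2: m = 4.890000, f(m) = -0.644269 < 0 → root in [4.890000, 5.500000]
step 3: m = 5.195000, f(m) = -0.240786 < 0 → root in [5.195000, 5.500000]
Midpoint of [5.195000, 5.500000] = 5.347500

5.347500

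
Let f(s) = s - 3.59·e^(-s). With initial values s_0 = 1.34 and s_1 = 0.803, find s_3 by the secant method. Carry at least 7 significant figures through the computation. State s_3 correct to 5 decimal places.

1.14546

f(s_0) = 0.399974, f(s_1) = -0.805259
s_2 = 0.803000 - (-0.805259)·(0.803000 - 1.340000)/(-0.805259 - (0.399974)) = 1.161789; f(s_2) = 0.038385
s_3 = 1.161789 - (0.038385)·(1.161789 - 0.803000)/(0.038385 - (-0.805259)) = 1.145464; f(s_3) = 0.003571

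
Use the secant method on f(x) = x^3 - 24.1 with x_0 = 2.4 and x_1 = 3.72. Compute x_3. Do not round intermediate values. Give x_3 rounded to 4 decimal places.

Secant update: x_(k+1) = x_k − f(x_k)·(x_k − x_(k-1))/(f(x_k) − f(x_(k-1))).
f(x_0) = -10.276000, f(x_1) = 27.378848
x_2 = 3.720000 - (27.378848)·(3.720000 - 2.400000)/(27.378848 - (-10.276000)) = 2.760228; f(x_2) = -3.070220
x_3 = 2.760228 - (-3.070220)·(2.760228 - 3.720000)/(-3.070220 - (27.378848)) = 2.857003; f(x_3) = -0.779814

2.8570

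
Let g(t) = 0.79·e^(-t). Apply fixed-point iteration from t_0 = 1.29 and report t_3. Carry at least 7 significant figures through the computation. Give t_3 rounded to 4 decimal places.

t_1 = g(1.290000) = 0.217464
t_2 = g(0.217464) = 0.635600
t_3 = g(0.635600) = 0.418398

0.4184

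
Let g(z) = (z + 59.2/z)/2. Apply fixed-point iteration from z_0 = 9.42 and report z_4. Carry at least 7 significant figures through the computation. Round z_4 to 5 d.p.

z_1 = g(9.420000) = 7.852251
z_2 = g(7.852251) = 7.695745
z_3 = g(7.695745) = 7.694154
z_4 = g(7.694154) = 7.694154

7.69415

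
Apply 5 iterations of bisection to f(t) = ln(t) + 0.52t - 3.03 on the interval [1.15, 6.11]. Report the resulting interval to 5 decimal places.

[3.32000, 3.47500]

f(1.150000) = -2.292238, f(6.110000) = 1.957127 (opposite signs)
step 1: m = 3.630000, f(m) = 0.146833 > 0 → root in [1.150000, 3.630000]
step 2: m = 2.390000, f(m) = -0.915907 < 0 → root in [2.390000, 3.630000]
step 3: m = 3.010000, f(m) = -0.362860 < 0 → root in [3.010000, 3.630000]
step 4: m = 3.320000, f(m) = -0.103635 < 0 → root in [3.320000, 3.630000]
step 5: m = 3.475000, f(m) = 0.022594 > 0 → root in [3.320000, 3.475000]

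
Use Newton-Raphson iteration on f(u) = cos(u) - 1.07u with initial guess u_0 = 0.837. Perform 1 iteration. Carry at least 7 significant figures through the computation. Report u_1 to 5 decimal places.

0.71238

f'(u) = -sin(u) - 1.07
u_0 = 0.837000: f = -0.225896, f' = -1.812637 → u_1 = 0.837000 - (-0.225896)/(-1.812637) = 0.712377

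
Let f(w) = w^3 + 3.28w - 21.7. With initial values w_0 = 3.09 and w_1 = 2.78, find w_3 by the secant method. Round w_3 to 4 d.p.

2.4092

Secant update: w_(k+1) = w_k − f(w_k)·(w_k − w_(k-1))/(f(w_k) − f(w_(k-1))).
f(w_0) = 17.938829, f(w_1) = 8.903352
w_2 = 2.780000 - (8.903352)·(2.780000 - 3.090000)/(8.903352 - (17.938829)) = 2.474533; f(w_2) = 1.568812
w_3 = 2.474533 - (1.568812)·(2.474533 - 2.780000)/(1.568812 - (8.903352)) = 2.409196; f(w_3) = 0.185672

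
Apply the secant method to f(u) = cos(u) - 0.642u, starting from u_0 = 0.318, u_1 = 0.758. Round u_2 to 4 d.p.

f(u_0) = 0.745707, f(u_1) = 0.239576
u_2 = 0.758000 - (0.239576)·(0.758000 - 0.318000)/(0.239576 - (0.745707)) = 0.966274; f(u_2) = -0.051978

0.9663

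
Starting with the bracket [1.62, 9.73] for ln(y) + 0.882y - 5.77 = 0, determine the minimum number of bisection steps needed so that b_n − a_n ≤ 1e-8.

Initial width b − a = 9.73 − 1.62 = 8.110000.
After n steps the width is (b−a)/2^n; need (b−a)/2^n ≤ 1e-8.
So n ≥ log₂(8.110000/1e-8) = log₂(811000000.0000) ≈ 29.5951.
Hence n = 30.

30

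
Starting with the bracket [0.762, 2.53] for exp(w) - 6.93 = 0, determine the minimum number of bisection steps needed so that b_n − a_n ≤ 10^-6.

Initial width b − a = 2.53 − 0.762 = 1.768000.
After n steps the width is (b−a)/2^n; need (b−a)/2^n ≤ 10^-6.
So n ≥ log₂(1.768000/10^-6) = log₂(1768000.0000) ≈ 20.7537.
Hence n = 21.

21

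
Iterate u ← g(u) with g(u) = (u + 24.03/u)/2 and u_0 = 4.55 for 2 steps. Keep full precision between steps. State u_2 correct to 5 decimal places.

4.90206

u_1 = g(4.550000) = 4.915659
u_2 = g(4.915659) = 4.902059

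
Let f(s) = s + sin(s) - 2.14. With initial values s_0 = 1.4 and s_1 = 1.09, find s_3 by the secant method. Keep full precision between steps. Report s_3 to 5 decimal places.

Secant update: s_(k+1) = s_k − f(s_k)·(s_k − s_(k-1))/(f(s_k) − f(s_(k-1))).
f(s_0) = 0.245450, f(s_1) = -0.163373
s_2 = 1.090000 - (-0.163373)·(1.090000 - 1.400000)/(-0.163373 - (0.245450)) = 1.213882; f(s_2) = 0.010861
s_3 = 1.213882 - (0.010861)·(1.213882 - 1.090000)/(0.010861 - (-0.163373)) = 1.206159; f(s_3) = 0.000413

1.20616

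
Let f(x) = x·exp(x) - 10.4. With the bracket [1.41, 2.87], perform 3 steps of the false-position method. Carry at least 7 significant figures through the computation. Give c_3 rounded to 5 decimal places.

1.70284

False-position update: c = (a·f(b) − b·f(a))/(f(b) − f(a)); replace the endpoint whose sign matches f(c).
f(1.410000) = -4.624703, f(2.870000) = 40.218242
step 1: c = 1.560571, f(c) = -2.969275 < 0 → new bracket [1.560571, 2.870000]
step 2: c = 1.650599, f(c) = -1.800219 < 0 → new bracket [1.650599, 2.870000]
step 3: c = 1.702842, f(c) = -1.052202 < 0 → new bracket [1.702842, 2.870000]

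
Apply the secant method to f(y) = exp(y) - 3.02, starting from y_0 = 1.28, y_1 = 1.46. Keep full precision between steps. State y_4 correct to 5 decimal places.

f(y_0) = 0.576640, f(y_1) = 1.285960
y_2 = 1.460000 - (1.285960)·(1.460000 - 1.280000)/(1.285960 - (0.576640)) = 1.133669; f(y_2) = 0.087037
y_3 = 1.133669 - (0.087037)·(1.133669 - 1.460000)/(0.087037 - (1.285960)) = 1.109979; f(y_3) = 0.014295
y_4 = 1.109979 - (0.014295)·(1.109979 - 1.133669)/(0.014295 - (0.087037)) = 1.105324; f(y_4) = 0.000201

1.10532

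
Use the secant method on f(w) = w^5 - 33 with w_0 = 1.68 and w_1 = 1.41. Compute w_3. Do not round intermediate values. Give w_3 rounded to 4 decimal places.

Secant update: w_(k+1) = w_k − f(w_k)·(w_k − w_(k-1))/(f(w_k) − f(w_(k-1))).
f(w_0) = -19.617218, f(w_1) = -27.426916
w_2 = 1.410000 - (-27.426916)·(1.410000 - 1.680000)/(-27.426916 - (-19.617218)) = 2.358214; f(w_2) = 39.931694
w_3 = 2.358214 - (39.931694)·(2.358214 - 1.410000)/(39.931694 - (-27.426916)) = 1.796092; f(w_3) = -14.308576

1.7961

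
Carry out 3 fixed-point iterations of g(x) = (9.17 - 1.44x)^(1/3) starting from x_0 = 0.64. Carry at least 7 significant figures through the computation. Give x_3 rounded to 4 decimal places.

x_1 = g(0.640000) = 2.020489
x_2 = g(2.020489) = 1.843046
x_3 = g(1.843046) = 1.867787

1.8678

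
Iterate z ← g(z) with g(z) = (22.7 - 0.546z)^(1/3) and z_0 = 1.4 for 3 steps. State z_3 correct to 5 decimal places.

2.76720

z_1 = g(1.400000) = 2.799303
z_2 = g(2.799303) = 2.766418
z_3 = g(2.766418) = 2.767200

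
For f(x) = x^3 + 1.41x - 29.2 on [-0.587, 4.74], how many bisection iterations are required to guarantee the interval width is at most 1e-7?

Initial width b − a = 4.74 − -0.587 = 5.327000.
After n steps the width is (b−a)/2^n; need (b−a)/2^n ≤ 1e-7.
So n ≥ log₂(5.327000/1e-7) = log₂(53270000.0000) ≈ 25.6668.
Hence n = 26.

26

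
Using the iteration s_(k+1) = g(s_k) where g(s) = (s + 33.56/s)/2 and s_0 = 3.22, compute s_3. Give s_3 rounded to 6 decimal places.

s_1 = g(3.220000) = 6.821180
s_2 = g(6.821180) = 5.870575
s_3 = g(5.870575) = 5.793611

5.793611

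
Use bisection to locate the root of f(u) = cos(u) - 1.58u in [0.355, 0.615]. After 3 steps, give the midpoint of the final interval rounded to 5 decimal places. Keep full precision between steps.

0.53375

f(0.355000) = 0.376746, f(0.615000) = -0.154927 (opposite signs)
step 1: m = 0.485000, f(m) = 0.118375 > 0 → root in [0.485000, 0.615000]
step 2: m = 0.550000, f(m) = -0.016475 < 0 → root in [0.485000, 0.550000]
step 3: m = 0.517500, f(m) = 0.051409 > 0 → root in [0.517500, 0.550000]
Midpoint of [0.517500, 0.550000] = 0.533750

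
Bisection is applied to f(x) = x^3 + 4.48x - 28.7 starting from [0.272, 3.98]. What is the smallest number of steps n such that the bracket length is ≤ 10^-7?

26

Initial width b − a = 3.98 − 0.272 = 3.708000.
After n steps the width is (b−a)/2^n; need (b−a)/2^n ≤ 10^-7.
So n ≥ log₂(3.708000/10^-7) = log₂(37080000.0000) ≈ 25.1441.
Hence n = 26.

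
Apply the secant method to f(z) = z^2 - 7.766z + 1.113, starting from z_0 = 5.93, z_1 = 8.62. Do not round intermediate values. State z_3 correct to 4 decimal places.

f(z_0) = -9.774480, f(z_1) = 8.474480
z_2 = 8.620000 - (8.474480)·(8.620000 - 5.930000)/(8.474480 - (-9.774480)) = 7.370814; f(z_2) = -1.799845
z_3 = 7.370814 - (-1.799845)·(7.370814 - 8.620000)/(-1.799845 - (8.474480)) = 7.589645; f(z_3) = -0.225474

7.5896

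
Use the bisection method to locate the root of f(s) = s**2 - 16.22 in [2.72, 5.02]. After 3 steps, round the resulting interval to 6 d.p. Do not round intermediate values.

f(2.720000) = -8.821600, f(5.020000) = 8.980400 (opposite signs)
step 1: m = 3.870000, f(m) = -1.243100 < 0 → root in [3.870000, 5.020000]
step 2: m = 4.445000, f(m) = 3.538025 > 0 → root in [3.870000, 4.445000]
step 3: m = 4.157500, f(m) = 1.064806 > 0 → root in [3.870000, 4.157500]

[3.870000, 4.157500]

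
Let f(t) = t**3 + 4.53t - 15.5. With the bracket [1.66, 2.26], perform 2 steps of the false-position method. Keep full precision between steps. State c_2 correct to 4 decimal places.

1.8983

f(1.660000) = -3.405904, f(2.260000) = 6.280976
step 1: c = 1.870960, f(c) = -0.475275 < 0 → new bracket [1.870960, 2.260000]
step 2: c = 1.898327, f(c) = -0.059678 < 0 → new bracket [1.898327, 2.260000]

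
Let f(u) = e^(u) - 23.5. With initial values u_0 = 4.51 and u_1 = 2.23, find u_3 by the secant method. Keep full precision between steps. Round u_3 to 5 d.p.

f(u_0) = 67.421819, f(u_1) = -14.200134
u_2 = 2.230000 - (-14.200134)·(2.230000 - 4.510000)/(-14.200134 - (67.421819)) = 2.626662; f(u_2) = -9.672467
u_3 = 2.626662 - (-9.672467)·(2.626662 - 2.230000)/(-9.672467 - (-14.200134)) = 3.474051; f(u_3) = 8.767203

3.47405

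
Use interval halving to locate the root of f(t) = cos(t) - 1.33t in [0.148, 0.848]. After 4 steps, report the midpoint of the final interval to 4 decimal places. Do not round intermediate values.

f(0.148000) = 0.792228, f(0.848000) = -0.466356 (opposite signs)
step 1: m = 0.498000, f(m) = 0.216200 > 0 → root in [0.498000, 0.848000]
step 2: m = 0.673000, f(m) = -0.113135 < 0 → root in [0.498000, 0.673000]
step 3: m = 0.585500, f(m) = 0.054721 > 0 → root in [0.585500, 0.673000]
step 4: m = 0.629250, f(m) = -0.028433 < 0 → root in [0.585500, 0.629250]
Midpoint of [0.585500, 0.629250] = 0.607375

0.6074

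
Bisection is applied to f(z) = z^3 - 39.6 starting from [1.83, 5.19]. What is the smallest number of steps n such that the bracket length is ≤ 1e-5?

19

Initial width b − a = 5.19 − 1.83 = 3.360000.
After n steps the width is (b−a)/2^n; need (b−a)/2^n ≤ 1e-5.
So n ≥ log₂(3.360000/1e-5) = log₂(336000.0000) ≈ 18.3581.
Hence n = 19.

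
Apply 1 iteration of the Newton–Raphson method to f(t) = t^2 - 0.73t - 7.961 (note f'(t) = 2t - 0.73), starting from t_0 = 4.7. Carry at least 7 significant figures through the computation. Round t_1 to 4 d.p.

3.4661

t_0 = 4.700000: f = 10.698000, f' = 8.670000 → t_1 = 4.700000 - (10.698000)/(8.670000) = 3.466090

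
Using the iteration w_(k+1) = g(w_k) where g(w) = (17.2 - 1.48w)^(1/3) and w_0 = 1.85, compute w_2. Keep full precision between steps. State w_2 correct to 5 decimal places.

w_1 = g(1.850000) = 2.436367
w_2 = g(2.436367) = 2.386626

2.38663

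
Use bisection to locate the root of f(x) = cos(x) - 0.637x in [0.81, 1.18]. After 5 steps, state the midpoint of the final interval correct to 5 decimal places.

f(0.810000) = 0.173528, f(1.180000) = -0.370735 (opposite signs)
step 1: m = 0.995000, f(m) = -0.089312 < 0 → root in [0.810000, 0.995000]
step 2: m = 0.902500, f(m) = 0.044757 > 0 → root in [0.902500, 0.995000]
step 3: m = 0.948750, f(m) = -0.021654 < 0 → root in [0.902500, 0.948750]
step 4: m = 0.925625, f(m) = 0.011712 > 0 → root in [0.925625, 0.948750]
step 5: m = 0.937188, f(m) = -0.004931 < 0 → root in [0.925625, 0.937188]
Midpoint of [0.925625, 0.937188] = 0.931406

0.93141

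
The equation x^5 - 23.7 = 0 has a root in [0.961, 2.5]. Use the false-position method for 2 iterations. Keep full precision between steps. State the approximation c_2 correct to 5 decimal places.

1.57109

f(0.961000) = -22.880372, f(2.500000) = 73.956250
step 1: c = 1.324632, f(c) = -19.621728 < 0 → new bracket [1.324632, 2.500000]
step 2: c = 1.571087, f(c) = -14.128037 < 0 → new bracket [1.571087, 2.500000]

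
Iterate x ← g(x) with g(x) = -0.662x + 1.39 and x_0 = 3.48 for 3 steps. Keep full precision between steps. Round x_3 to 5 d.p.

x_1 = g(3.480000) = -0.913760
x_2 = g(-0.913760) = 1.994909
x_3 = g(1.994909) = 0.069370

0.06937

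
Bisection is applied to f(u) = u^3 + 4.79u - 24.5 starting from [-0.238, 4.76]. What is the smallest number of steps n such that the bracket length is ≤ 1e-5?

19

Initial width b − a = 4.76 − -0.238 = 4.998000.
After n steps the width is (b−a)/2^n; need (b−a)/2^n ≤ 1e-5.
So n ≥ log₂(4.998000/1e-5) = log₂(499800.0000) ≈ 18.9310.
Hence n = 19.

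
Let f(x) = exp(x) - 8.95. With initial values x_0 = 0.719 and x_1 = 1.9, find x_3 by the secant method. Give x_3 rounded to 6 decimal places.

f(x_0) = -6.897620, f(x_1) = -2.264106
x_2 = 1.900000 - (-2.264106)·(1.900000 - 0.719000)/(-2.264106 - (-6.897620)) = 2.477080; f(x_2) = 2.956447
x_3 = 2.477080 - (2.956447)·(2.477080 - 1.900000)/(2.956447 - (-2.264106)) = 2.150274; f(x_3) = -0.362787

2.150274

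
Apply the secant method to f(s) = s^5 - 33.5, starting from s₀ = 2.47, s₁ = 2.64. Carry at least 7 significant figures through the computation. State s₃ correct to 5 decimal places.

f(s_0) = 58.435823, f(s_1) = 94.738856
s_2 = 2.640000 - (94.738856)·(2.640000 - 2.470000)/(94.738856 - (58.435823)) = 2.196356; f(s_2) = 17.610973
s_3 = 2.196356 - (17.610973)·(2.196356 - 2.640000)/(17.610973 - (94.738856)) = 2.095057; f(s_3) = 6.862633

2.09506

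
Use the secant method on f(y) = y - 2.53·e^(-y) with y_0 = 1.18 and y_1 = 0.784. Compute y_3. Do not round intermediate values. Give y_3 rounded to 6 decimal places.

Secant update: y_(k+1) = y_k − f(y_k)·(y_k − y_(k-1))/(f(y_k) − f(y_(k-1))).
f(y_0) = 0.402585, f(y_1) = -0.371137
y_2 = 0.784000 - (-0.371137)·(0.784000 - 1.180000)/(-0.371137 - (0.402585)) = 0.973952; f(y_2) = 0.018656
y_3 = 0.973952 - (0.018656)·(0.973952 - 0.784000)/(0.018656 - (-0.371137)) = 0.964861; f(y_3) = 0.000840

0.964861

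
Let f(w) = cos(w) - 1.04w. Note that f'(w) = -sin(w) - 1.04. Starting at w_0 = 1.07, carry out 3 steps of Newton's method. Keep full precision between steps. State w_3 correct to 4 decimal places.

0.7218

w_0 = 1.070000: f = -0.632676, f' = -1.917201 → w_1 = 1.070000 - (-0.632676)/(-1.917201) = 0.740000
w_1 = 0.740000: f = -0.031132, f' = -1.714288 → w_2 = 0.740000 - (-0.031132)/(-1.714288) = 0.721840
w_2 = 0.721840: f = -0.000122, f' = -1.700767 → w_3 = 0.721840 - (-0.000122)/(-1.700767) = 0.721768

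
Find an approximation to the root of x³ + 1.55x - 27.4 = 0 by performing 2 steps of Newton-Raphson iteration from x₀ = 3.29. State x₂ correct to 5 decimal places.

Newton update: x ← x − f(x)/f'(x).
f'(x) = 3x² + 1.55
x_0 = 3.290000: f = 13.310789, f' = 34.022300 → x_1 = 3.290000 - (13.310789)/(34.022300) = 2.898763
x_1 = 2.898763: f = 1.450881, f' = 26.758478 → x_2 = 2.898763 - (1.450881)/(26.758478) = 2.844541

2.84454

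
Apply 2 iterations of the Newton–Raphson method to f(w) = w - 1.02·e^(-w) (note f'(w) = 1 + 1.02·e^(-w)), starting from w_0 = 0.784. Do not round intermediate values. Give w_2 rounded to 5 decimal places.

w_0 = 0.784000: f = 0.318292, f' = 1.465708 → w_1 = 0.784000 - (0.318292)/(1.465708) = 0.566840
w_1 = 0.566840: f = -0.011821, f' = 1.578661 → w_2 = 0.566840 - (-0.011821)/(1.578661) = 0.574328

0.57433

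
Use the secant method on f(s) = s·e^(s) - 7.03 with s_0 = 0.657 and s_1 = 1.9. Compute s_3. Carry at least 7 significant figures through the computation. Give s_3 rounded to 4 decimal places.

1.4666

Secant update: s_(k+1) = s_k − f(s_k)·(s_k − s_(k-1))/(f(s_k) − f(s_(k-1))).
f(s_0) = -5.762649, f(s_1) = 5.673199
s_2 = 1.900000 - (5.673199)·(1.900000 - 0.657000)/(5.673199 - (-5.762649)) = 1.283361; f(s_2) = -2.398671
s_3 = 1.283361 - (-2.398671)·(1.283361 - 1.900000)/(-2.398671 - (5.673199)) = 1.466604; f(s_3) = -0.673017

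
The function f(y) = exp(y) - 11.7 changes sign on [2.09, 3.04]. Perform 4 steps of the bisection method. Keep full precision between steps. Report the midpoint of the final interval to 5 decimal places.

2.47594

f(2.090000) = -3.615085, f(3.040000) = 9.205243 (opposite signs)
step 1: m = 2.565000, f(m) = 1.300658 > 0 → root in [2.090000, 2.565000]
step 2: m = 2.327500, f(m) = -1.447721 < 0 → root in [2.327500, 2.565000]
step 3: m = 2.446250, f(m) = -0.155028 < 0 → root in [2.446250, 2.565000]
step 4: m = 2.505625, f(m) = 0.551214 > 0 → root in [2.446250, 2.505625]
Midpoint of [2.446250, 2.505625] = 2.475938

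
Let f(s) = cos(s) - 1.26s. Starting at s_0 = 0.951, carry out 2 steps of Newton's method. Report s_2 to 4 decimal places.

0.6377

Newton update: s ← s − f(s)/f'(s).
f'(s) = -sin(s) - 1.26
s_0 = 0.951000: f = -0.617391, f' = -2.073997 → s_1 = 0.951000 - (-0.617391)/(-2.073997) = 0.653318
s_1 = 0.653318: f = -0.029110, f' = -1.867825 → s_2 = 0.653318 - (-0.029110)/(-1.867825) = 0.637733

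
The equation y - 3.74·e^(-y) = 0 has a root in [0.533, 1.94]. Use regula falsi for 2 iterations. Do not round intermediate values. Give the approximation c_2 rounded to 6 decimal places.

f(0.533000) = -1.661788, f(1.940000) = 1.402547
step 1: c = 1.296016, f(c) = 0.272678 > 0 → new bracket [0.533000, 1.296016]
step 2: c = 1.188463, f(c) = 0.048925 > 0 → new bracket [0.533000, 1.188463]

1.188463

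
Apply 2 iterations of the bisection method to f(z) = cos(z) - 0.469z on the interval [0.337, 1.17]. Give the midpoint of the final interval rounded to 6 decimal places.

f(0.337000) = 0.785698, f(1.170000) = -0.158578 (opposite signs)
step 1: m = 0.753500, f(m) = 0.375907 > 0 → root in [0.753500, 1.170000]
step 2: m = 0.961750, f(m) = 0.121025 > 0 → root in [0.961750, 1.170000]
Midpoint of [0.961750, 1.170000] = 1.065875

1.065875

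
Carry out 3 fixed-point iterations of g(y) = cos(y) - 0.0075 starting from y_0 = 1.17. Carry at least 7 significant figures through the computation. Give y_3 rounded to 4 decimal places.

0.5982

y_1 = g(1.170000) = 0.382652
y_2 = g(0.382652) = 0.920178
y_3 = g(0.920178) = 0.598179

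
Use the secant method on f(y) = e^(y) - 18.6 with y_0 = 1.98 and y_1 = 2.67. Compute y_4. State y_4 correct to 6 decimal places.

f(y_0) = -11.357257, f(y_1) = -4.160031
y_2 = 2.670000 - (-4.160031)·(2.670000 - 1.980000)/(-4.160031 - (-11.357257)) = 3.068823; f(y_2) = 2.916568
y_3 = 3.068823 - (2.916568)·(3.068823 - 2.670000)/(2.916568 - (-4.160031)) = 2.904451; f(y_3) = -0.344778
y_4 = 2.904451 - (-0.344778)·(2.904451 - 3.068823)/(-0.344778 - (2.916568)) = 2.921828; f(y_4) = -0.024788

2.921828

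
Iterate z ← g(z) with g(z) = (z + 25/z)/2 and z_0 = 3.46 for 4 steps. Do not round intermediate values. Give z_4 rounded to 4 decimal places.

z_1 = g(3.460000) = 5.342717
z_2 = g(5.342717) = 5.010992
z_3 = g(5.010992) = 5.000012
z_4 = g(5.000012) = 5.000000

5.0000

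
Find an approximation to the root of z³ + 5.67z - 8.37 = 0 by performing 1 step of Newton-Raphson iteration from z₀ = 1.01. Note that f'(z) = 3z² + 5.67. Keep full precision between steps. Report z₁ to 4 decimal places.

z_0 = 1.010000: f = -1.612999, f' = 8.730300 → z_1 = 1.010000 - (-1.612999)/(8.730300) = 1.194759

1.1948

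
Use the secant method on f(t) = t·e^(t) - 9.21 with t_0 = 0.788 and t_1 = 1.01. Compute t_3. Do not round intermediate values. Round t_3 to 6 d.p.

f(t_0) = -7.477193, f(t_1) = -6.436943
t_2 = 1.010000 - (-6.436943)·(1.010000 - 0.788000)/(-6.436943 - (-7.477193)) = 2.383710; f(t_2) = 16.641483
t_3 = 2.383710 - (16.641483)·(2.383710 - 1.010000)/(16.641483 - (-6.436943)) = 1.393150; f(t_3) = -3.599068

1.393150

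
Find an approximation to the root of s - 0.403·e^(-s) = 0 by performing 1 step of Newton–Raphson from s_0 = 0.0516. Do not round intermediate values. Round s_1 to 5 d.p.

0.29108

f'(s) = 1 + 0.403·e^(-s)
s_0 = 0.051600: f = -0.331133, f' = 1.382733 → s_1 = 0.051600 - (-0.331133)/(1.382733) = 0.291077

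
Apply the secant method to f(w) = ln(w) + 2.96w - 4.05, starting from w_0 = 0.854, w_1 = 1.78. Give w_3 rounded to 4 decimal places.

1.2832

f(w_0) = -1.679984, f(w_1) = 1.795413
w_2 = 1.780000 - (1.795413)·(1.780000 - 0.854000)/(1.795413 - (-1.679984)) = 1.301622; f(w_2) = 0.066413
w_3 = 1.301622 - (0.066413)·(1.301622 - 1.780000)/(0.066413 - (1.795413)) = 1.283247; f(w_3) = -0.002195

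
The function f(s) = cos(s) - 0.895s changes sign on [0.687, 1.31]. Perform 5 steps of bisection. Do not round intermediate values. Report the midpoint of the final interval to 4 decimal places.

0.7941

f(0.687000) = 0.158287, f(1.310000) = -0.914600 (opposite signs)
step 1: m = 0.998500, f(m) = -0.352094 < 0 → root in [0.687000, 0.998500]
step 2: m = 0.842750, f(m) = -0.088849 < 0 → root in [0.687000, 0.842750]
step 3: m = 0.764875, f(m) = 0.036906 > 0 → root in [0.764875, 0.842750]
step 4: m = 0.803813, f(m) = -0.025445 < 0 → root in [0.764875, 0.803813]
step 5: m = 0.784344, f(m) = 0.005864 > 0 → root in [0.784344, 0.803813]
Midpoint of [0.784344, 0.803813] = 0.794078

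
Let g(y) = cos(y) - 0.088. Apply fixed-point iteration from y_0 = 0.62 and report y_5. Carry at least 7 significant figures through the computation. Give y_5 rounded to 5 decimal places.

0.69238

y_1 = g(0.620000) = 0.725878
y_2 = g(0.725878) = 0.659917
y_3 = g(0.659917) = 0.702043
y_4 = g(0.702043) = 0.675524
y_5 = g(0.675524) = 0.692379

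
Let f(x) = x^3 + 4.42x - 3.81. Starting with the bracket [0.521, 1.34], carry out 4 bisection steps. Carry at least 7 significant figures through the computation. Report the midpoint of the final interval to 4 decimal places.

0.7513

f(0.521000) = -1.365759, f(1.340000) = 4.518904 (opposite signs)
step 1: m = 0.930500, f(m) = 1.108465 > 0 → root in [0.521000, 0.930500]
step 2: m = 0.725750, f(m) = -0.219923 < 0 → root in [0.725750, 0.930500]
step 3: m = 0.828125, f(m) = 0.418233 > 0 → root in [0.725750, 0.828125]
step 4: m = 0.776938, f(m) = 0.093048 > 0 → root in [0.725750, 0.776938]
Midpoint of [0.725750, 0.776938] = 0.751344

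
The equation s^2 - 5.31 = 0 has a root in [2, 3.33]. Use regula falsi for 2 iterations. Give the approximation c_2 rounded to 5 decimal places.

2.29357

f(2.000000) = -1.310000, f(3.330000) = 5.778900
step 1: c = 2.245779, f(c) = -0.266478 < 0 → new bracket [2.245779, 3.330000]
step 2: c = 2.293571, f(c) = -0.049533 < 0 → new bracket [2.293571, 3.330000]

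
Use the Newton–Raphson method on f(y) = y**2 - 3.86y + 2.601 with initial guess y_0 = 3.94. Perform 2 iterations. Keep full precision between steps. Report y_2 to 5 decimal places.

3.00975

Newton update: y ← y − f(y)/f'(y).
f'(y) = 2y - 3.86
y_0 = 3.940000: f = 2.916200, f' = 4.020000 → y_1 = 3.940000 - (2.916200)/(4.020000) = 3.214577
y_1 = 3.214577: f = 0.526238, f' = 2.569154 → y_2 = 3.214577 - (0.526238)/(2.569154) = 3.009748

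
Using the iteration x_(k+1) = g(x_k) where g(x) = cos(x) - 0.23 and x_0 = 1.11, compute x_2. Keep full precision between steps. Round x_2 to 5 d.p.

0.74705

x_1 = g(1.110000) = 0.214662
x_2 = g(0.214662) = 0.747049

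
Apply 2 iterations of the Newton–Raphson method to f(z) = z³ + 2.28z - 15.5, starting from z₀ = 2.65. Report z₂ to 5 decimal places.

2.19196

f'(z) = 3z² + 2.28
z_0 = 2.650000: f = 9.151625, f' = 23.347500 → z_1 = 2.650000 - (9.151625)/(23.347500) = 2.258025
z_1 = 2.258025: f = 1.161245, f' = 17.576037 → z_2 = 2.258025 - (1.161245)/(17.576037) = 2.191956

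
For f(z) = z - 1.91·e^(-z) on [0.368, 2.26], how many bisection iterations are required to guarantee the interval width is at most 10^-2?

8

Initial width b − a = 2.26 − 0.368 = 1.892000.
After n steps the width is (b−a)/2^n; need (b−a)/2^n ≤ 10^-2.
So n ≥ log₂(1.892000/10^-2) = log₂(189.2000) ≈ 7.5638.
Hence n = 8.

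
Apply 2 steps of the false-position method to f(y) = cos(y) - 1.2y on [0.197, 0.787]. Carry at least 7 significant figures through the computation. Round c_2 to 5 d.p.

0.65849

False-position update: c = (a·f(b) − b·f(a))/(f(b) − f(a)); replace the endpoint whose sign matches f(c).
f(0.197000) = 0.744258, f(0.787000) = -0.238427
step 1: c = 0.643850, f(c) = 0.027171 > 0 → new bracket [0.643850, 0.787000]
step 2: c = 0.658494, f(c) = 0.000721 > 0 → new bracket [0.658494, 0.787000]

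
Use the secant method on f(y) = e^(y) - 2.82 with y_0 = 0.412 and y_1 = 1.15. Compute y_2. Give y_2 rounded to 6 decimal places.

0.998585

f(y_0) = -1.310166, f(y_1) = 0.338193
y_2 = 1.150000 - (0.338193)·(1.150000 - 0.412000)/(0.338193 - (-1.310166)) = 0.998585; f(y_2) = -0.105562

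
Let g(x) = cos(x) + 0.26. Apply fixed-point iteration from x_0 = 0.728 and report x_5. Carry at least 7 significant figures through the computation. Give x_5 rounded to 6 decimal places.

0.932527

x_1 = g(0.728000) = 1.006507
x_2 = g(1.006507) = 0.794816
x_3 = g(0.794816) = 0.960416
x_4 = g(0.960416) = 0.833179
x_5 = g(0.833179) = 0.932527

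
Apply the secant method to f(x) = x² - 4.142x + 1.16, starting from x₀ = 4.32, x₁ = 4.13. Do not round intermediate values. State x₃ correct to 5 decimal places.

3.84234

f(x_0) = 1.928960, f(x_1) = 1.110440
x_2 = 4.130000 - (1.110440)·(4.130000 - 4.320000)/(1.110440 - (1.928960)) = 3.872238; f(x_2) = 0.115416
x_3 = 3.872238 - (0.115416)·(3.872238 - 4.130000)/(0.115416 - (1.110440)) = 3.842339; f(x_3) = 0.008601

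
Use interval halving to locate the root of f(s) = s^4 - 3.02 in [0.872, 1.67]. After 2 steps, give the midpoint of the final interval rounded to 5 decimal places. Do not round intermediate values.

1.37075

f(0.872000) = -2.441816, f(1.670000) = 4.757963 (opposite signs)
step 1: m = 1.271000, f(m) = -0.410350 < 0 → root in [1.271000, 1.670000]
step 2: m = 1.470500, f(m) = 1.655845 > 0 → root in [1.271000, 1.470500]
Midpoint of [1.271000, 1.470500] = 1.370750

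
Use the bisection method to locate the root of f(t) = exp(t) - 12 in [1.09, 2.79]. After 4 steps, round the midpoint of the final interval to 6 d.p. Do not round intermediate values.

2.524375

f(1.090000) = -9.025726, f(2.790000) = 4.281020 (opposite signs)
step 1: m = 1.940000, f(m) = -5.041249 < 0 → root in [1.940000, 2.790000]
step 2: m = 2.365000, f(m) = -1.355961 < 0 → root in [2.365000, 2.790000]
step 3: m = 2.577500, f(m) = 1.164187 > 0 → root in [2.365000, 2.577500]
step 4: m = 2.471250, f(m) = -0.162766 < 0 → root in [2.471250, 2.577500]
Midpoint of [2.471250, 2.577500] = 2.524375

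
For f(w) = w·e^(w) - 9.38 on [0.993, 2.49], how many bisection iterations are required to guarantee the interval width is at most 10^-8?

28

Initial width b − a = 2.49 − 0.993 = 1.497000.
After n steps the width is (b−a)/2^n; need (b−a)/2^n ≤ 10^-8.
So n ≥ log₂(1.497000/10^-8) = log₂(149700000.0000) ≈ 27.1575.
Hence n = 28.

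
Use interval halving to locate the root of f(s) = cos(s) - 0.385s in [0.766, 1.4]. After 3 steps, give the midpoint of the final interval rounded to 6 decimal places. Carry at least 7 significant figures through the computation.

1.122625

f(0.766000) = 0.425779, f(1.400000) = -0.369033 (opposite signs)
step 1: m = 1.083000, f(m) = 0.051725 > 0 → root in [1.083000, 1.400000]
step 2: m = 1.241500, f(m) = -0.154600 < 0 → root in [1.083000, 1.241500]
step 3: m = 1.162250, f(m) = -0.050191 < 0 → root in [1.083000, 1.162250]
Midpoint of [1.083000, 1.162250] = 1.122625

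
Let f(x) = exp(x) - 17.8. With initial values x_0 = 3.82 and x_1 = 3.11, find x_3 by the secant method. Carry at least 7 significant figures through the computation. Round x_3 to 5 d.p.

Secant update: x_(k+1) = x_k − f(x_k)·(x_k − x_(k-1))/(f(x_k) − f(x_(k-1))).
f(x_0) = 27.804208, f(x_1) = 4.621044
x_2 = 3.110000 - (4.621044)·(3.110000 - 3.820000)/(4.621044 - (27.804208)) = 2.968477; f(x_2) = 1.662264
x_3 = 2.968477 - (1.662264)·(2.968477 - 3.110000)/(1.662264 - (4.621044)) = 2.888969; f(x_3) = 0.174768

2.88897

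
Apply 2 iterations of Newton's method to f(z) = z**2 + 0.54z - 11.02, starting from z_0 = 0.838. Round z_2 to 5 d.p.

3.50751

Newton update: z ← z − f(z)/f'(z).
f'(z) = 2z + 0.54
z_0 = 0.838000: f = -9.865236, f' = 2.216000 → z_1 = 0.838000 - (-9.865236)/(2.216000) = 5.289821
z_1 = 5.289821: f = 19.818713, f' = 11.119643 → z_2 = 5.289821 - (19.818713)/(11.119643) = 3.507506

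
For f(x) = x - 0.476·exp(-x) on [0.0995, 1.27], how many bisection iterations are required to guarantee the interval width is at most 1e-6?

Initial width b − a = 1.27 − 0.0995 = 1.170500.
After n steps the width is (b−a)/2^n; need (b−a)/2^n ≤ 1e-6.
So n ≥ log₂(1.170500/1e-6) = log₂(1170500.0000) ≈ 20.1587.
Hence n = 21.

21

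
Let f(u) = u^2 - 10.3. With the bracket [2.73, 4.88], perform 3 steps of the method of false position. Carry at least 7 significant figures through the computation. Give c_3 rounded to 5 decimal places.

3.20480

f(2.730000) = -2.847100, f(4.880000) = 13.514400
step 1: c = 3.104126, f(c) = -0.664401 < 0 → new bracket [3.104126, 4.880000]
step 2: c = 3.187341, f(c) = -0.140855 < 0 → new bracket [3.187341, 4.880000]
step 3: c = 3.204801, f(c) = -0.029249 < 0 → new bracket [3.204801, 4.880000]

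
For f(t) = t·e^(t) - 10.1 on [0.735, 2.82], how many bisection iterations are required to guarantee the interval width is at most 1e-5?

18

Initial width b − a = 2.82 − 0.735 = 2.085000.
After n steps the width is (b−a)/2^n; need (b−a)/2^n ≤ 1e-5.
So n ≥ log₂(2.085000/1e-5) = log₂(208500.0000) ≈ 17.6697.
Hence n = 18.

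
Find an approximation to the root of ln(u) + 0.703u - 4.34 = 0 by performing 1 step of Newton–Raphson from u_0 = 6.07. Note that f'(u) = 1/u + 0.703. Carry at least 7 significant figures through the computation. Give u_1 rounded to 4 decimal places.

4.0757

Newton update: u ← u − f(u)/f'(u).
u_0 = 6.070000: f = 1.730569, f' = 0.867745 → u_1 = 6.070000 - (1.730569)/(0.867745) = 4.075671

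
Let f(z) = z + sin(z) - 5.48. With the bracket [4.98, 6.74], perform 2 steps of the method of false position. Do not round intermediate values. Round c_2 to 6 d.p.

False-position update: c = (a·f(b) − b·f(a))/(f(b) − f(a)); replace the endpoint whose sign matches f(c).
f(4.980000) = -1.464405, f(6.740000) = 1.701092
step 1: c = 5.794202, f(c) = -0.155527 < 0 → new bracket [5.794202, 6.740000]
step 2: c = 5.873430, f(c) = -0.004954 < 0 → new bracket [5.873430, 6.740000]

5.873430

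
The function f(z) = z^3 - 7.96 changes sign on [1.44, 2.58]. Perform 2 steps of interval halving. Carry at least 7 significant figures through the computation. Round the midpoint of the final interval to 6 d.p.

f(1.440000) = -4.974016, f(2.580000) = 9.213512 (opposite signs)
step 1: m = 2.010000, f(m) = 0.160601 > 0 → root in [1.440000, 2.010000]
step 2: m = 1.725000, f(m) = -2.827047 < 0 → root in [1.725000, 2.010000]
Midpoint of [1.725000, 2.010000] = 1.867500

1.867500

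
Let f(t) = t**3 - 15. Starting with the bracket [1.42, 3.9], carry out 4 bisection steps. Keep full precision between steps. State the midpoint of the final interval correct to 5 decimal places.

f(1.420000) = -12.136712, f(3.900000) = 44.319000 (opposite signs)
step 1: m = 2.660000, f(m) = 3.821096 > 0 → root in [1.420000, 2.660000]
step 2: m = 2.040000, f(m) = -6.510336 < 0 → root in [2.040000, 2.660000]
step 3: m = 2.350000, f(m) = -2.022125 < 0 → root in [2.350000, 2.660000]
step 4: m = 2.505000, f(m) = 0.718938 > 0 → root in [2.350000, 2.505000]
Midpoint of [2.350000, 2.505000] = 2.427500

2.42750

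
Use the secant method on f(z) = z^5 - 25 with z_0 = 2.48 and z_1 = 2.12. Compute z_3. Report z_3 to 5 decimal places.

1.92130

Secant update: z_(k+1) = z_k − f(z_k)·(z_k − z_(k-1))/(f(z_k) − f(z_(k-1))).
f(z_0) = 68.812002, f(z_1) = 17.823218
z_2 = 2.120000 - (17.823218)·(2.120000 - 2.480000)/(17.823218 - (68.812002)) = 1.994161; f(z_2) = 6.535629
z_3 = 1.994161 - (6.535629)·(1.994161 - 2.120000)/(6.535629 - (17.823218)) = 1.921300; f(z_3) = 1.180346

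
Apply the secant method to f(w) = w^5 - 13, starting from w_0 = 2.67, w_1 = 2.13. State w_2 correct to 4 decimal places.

1.9487

f(w_0) = 122.692645, f(w_1) = 30.842773
w_2 = 2.130000 - (30.842773)·(2.130000 - 2.670000)/(30.842773 - (122.692645)) = 1.948670; f(w_2) = 15.099072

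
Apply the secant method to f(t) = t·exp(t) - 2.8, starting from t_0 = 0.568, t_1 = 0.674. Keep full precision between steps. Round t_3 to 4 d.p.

0.9751

f(t_0) = -1.797631, f(t_1) = -1.477565
t_2 = 0.674000 - (-1.477565)·(0.674000 - 0.568000)/(-1.477565 - (-1.797631)) = 1.163342; f(t_2) = 0.923407
t_3 = 1.163342 - (0.923407)·(1.163342 - 0.674000)/(0.923407 - (-1.477565)) = 0.975143; f(t_3) = -0.214366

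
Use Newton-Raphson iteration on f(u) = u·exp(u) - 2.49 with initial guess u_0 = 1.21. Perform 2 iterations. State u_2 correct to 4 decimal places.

f'(u) = (u + 1)·exp(u)
u_0 = 1.210000: f = 1.567716, f' = 7.411201 → u_1 = 1.210000 - (1.567716)/(7.411201) = 0.998467
u_1 = 0.998467: f = 0.219955, f' = 5.424072 → u_2 = 0.998467 - (0.219955)/(5.424072) = 0.957915

0.9579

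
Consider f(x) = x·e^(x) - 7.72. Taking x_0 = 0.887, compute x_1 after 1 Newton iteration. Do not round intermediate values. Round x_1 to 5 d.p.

2.10204

f'(x) = (x + 1)·e^(x)
x_0 = 0.887000: f = -5.566510, f' = 4.581325 → x_1 = 0.887000 - (-5.566510)/(4.581325) = 2.102044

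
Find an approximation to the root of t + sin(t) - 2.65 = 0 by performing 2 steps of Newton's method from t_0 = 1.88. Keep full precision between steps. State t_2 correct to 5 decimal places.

1.65274

Newton update: t ← t − f(t)/f'(t).
f'(t) = 1 + cos(t)
t_0 = 1.880000: f = 0.182576, f' = 0.695700 → t_1 = 1.880000 - (0.182576)/(0.695700) = 1.617565
t_1 = 1.617565: f = -0.033529, f' = 0.953249 → t_2 = 1.617565 - (-0.033529)/(0.953249) = 1.652738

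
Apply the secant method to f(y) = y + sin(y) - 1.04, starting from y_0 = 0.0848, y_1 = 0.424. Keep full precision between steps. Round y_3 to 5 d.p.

Secant update: y_(k+1) = y_k − f(y_k)·(y_k − y_(k-1))/(f(y_k) − f(y_(k-1))).
f(y_0) = -0.870502, f(y_1) = -0.204590
y_2 = 0.424000 - (-0.204590)·(0.424000 - 0.084800)/(-0.204590 - (-0.870502)) = 0.528214; f(y_2) = -0.007795
y_3 = 0.528214 - (-0.007795)·(0.528214 - 0.424000)/(-0.007795 - (-0.204590)) = 0.532342; f(y_3) = -0.000106

0.53234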